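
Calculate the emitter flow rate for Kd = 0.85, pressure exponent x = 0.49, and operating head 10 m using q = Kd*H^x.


q = Kd * H^x = 0.85 * 10^0.49 = 0.85 * 3.090295

2.6268 L/h


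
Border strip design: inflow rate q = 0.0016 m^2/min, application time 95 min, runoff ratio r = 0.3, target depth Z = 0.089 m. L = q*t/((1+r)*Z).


L = q*t/((1+r)*Z)
L = 0.0016*95/((1+0.3)*0.089)
L = 0.152/0.1157

1.3137 m


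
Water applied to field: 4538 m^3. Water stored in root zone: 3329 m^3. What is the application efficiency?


Ea = V_root / V_field * 100 = 3329 / 4538 * 100 = 73.3583%

73.3583 %


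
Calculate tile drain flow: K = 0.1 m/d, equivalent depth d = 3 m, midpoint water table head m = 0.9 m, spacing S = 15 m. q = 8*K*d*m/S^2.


q = 8*K*d*m/S^2
q = 8*0.1*3*0.9/15^2
q = 2.1600 / 225

0.0096 m/d


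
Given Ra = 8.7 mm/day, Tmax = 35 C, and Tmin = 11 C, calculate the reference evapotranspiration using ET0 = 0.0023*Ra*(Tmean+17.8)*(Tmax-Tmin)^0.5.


Tmean = (Tmax + Tmin)/2 = (35 + 11)/2 = 23.0
ET0 = 0.0023 * 8.7 * (23.0 + 17.8) * sqrt(35 - 11)
ET0 = 0.0023 * 8.7 * 40.8 * 4.898979

3.9996 mm/day


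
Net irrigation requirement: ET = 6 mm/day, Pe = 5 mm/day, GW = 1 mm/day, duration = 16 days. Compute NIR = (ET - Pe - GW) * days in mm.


Daily deficit = ET - Pe - GW = 6 - 5 - 1 = 0 mm/day
NIR = 0 * 16 = 0 mm

0 mm


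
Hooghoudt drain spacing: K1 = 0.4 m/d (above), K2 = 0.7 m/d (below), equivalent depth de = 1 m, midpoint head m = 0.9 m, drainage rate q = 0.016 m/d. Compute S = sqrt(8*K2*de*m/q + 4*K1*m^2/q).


S^2 = 8*K2*de*m/q + 4*K1*m^2/q
S^2 = 8*0.7*1*0.9/0.016 + 4*0.4*0.9^2/0.016
S = sqrt(396.0000)

19.8997 m


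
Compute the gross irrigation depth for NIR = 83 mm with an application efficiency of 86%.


Ea = 86% = 0.86
GID = NIR / Ea = 83 / 0.86 = 96.5116 mm

96.5116 mm


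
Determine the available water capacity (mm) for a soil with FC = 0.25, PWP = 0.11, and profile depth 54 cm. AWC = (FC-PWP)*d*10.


AWC = (FC - PWP) * d * 10
AWC = (0.25 - 0.11) * 54 * 10
AWC = 0.1400 * 54 * 10

75.6000 mm


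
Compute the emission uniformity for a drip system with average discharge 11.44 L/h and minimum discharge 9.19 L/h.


EU = (q_min/q_avg)*100 = (9.19/11.44)*100 = 80.3322%

80.3322 %


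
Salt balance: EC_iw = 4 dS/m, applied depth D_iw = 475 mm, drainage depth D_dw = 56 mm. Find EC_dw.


EC_dw = EC_iw * D_iw / D_dw
EC_dw = 4 * 475 / 56
EC_dw = 1900 / 56

33.9286 dS/m


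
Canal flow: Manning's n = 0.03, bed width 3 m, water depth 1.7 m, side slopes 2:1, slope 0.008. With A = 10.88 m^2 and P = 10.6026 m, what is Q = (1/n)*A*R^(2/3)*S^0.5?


R = A/P = 10.88/10.6026 = 1.026163
Q = (1/0.03) * 10.88 * 1.026163^(2/3) * 0.008^0.5

33.0012 m^3/s


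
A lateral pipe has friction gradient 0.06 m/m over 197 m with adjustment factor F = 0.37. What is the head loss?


hf = J * L * F = 0.06 * 197 * 0.37 = 4.3734 m

4.3734 m


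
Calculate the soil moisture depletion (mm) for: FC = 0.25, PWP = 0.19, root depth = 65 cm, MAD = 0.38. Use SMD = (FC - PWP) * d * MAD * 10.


SMD = (FC - PWP) * d * MAD * 10
SMD = (0.25 - 0.19) * 65 * 0.38 * 10
SMD = 0.0600 * 65 * 0.38 * 10

14.8200 mm


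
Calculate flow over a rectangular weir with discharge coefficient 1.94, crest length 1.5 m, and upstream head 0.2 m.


Q = C * L * H^(3/2) = 1.94 * 1.5 * 0.2^1.5 = 1.94 * 1.5 * 0.089443

0.2603 m^3/s


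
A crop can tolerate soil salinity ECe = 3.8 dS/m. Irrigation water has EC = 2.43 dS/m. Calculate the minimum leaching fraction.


LR = ECiw / (5*ECe - ECiw)
LR = 2.43 / (5*3.8 - 2.43)
LR = 2.43 / 16.5700

0.1467


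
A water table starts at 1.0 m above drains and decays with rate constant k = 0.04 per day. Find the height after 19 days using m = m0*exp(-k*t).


m = m0 * exp(-k*t)
m = 1.0 * exp(-0.04 * 19)
m = 1.0 * exp(-0.7600)

0.4677 m


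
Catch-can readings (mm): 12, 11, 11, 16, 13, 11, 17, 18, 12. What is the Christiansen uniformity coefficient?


mean = 13.444444 mm
MAD = 2.370370 mm
CU = (1 - 2.370370/13.444444)*100

82.3691 %


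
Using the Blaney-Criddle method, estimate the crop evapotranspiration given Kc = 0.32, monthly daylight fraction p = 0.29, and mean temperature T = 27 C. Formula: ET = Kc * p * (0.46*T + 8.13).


ET = Kc * p * (0.46*T + 8.13)
ET = 0.32 * 0.29 * (0.46*27 + 8.13)
ET = 0.32 * 0.29 * 20.5500

1.9070 mm/day


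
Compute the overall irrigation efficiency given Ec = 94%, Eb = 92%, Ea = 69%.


Ec = 0.94, Eb = 0.92, Ea = 0.69
E = 0.94 * 0.92 * 0.69 * 100 = 59.6712%

59.6712 %


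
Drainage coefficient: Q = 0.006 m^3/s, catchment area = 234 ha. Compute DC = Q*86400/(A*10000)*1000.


DC = Q * 86400 / (A * 10000) * 1000
DC = 0.006 * 86400 / (234 * 10000) * 1000
DC = 518400.0000 / 2340000

0.2215 mm/day


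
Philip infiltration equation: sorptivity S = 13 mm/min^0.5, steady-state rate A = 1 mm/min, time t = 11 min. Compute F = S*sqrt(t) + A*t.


F = S*sqrt(t) + A*t
F = 13*sqrt(11) + 1*11
F = 13*3.316625 + 11

54.1161 mm


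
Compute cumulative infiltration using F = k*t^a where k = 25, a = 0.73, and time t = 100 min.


F = k * t^a = 25 * 100^0.73
F = 25 * 28.840315

721.0079 mm


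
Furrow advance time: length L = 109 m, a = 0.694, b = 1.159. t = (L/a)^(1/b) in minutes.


t = (L/a)^(1/b)
t = (109/0.694)^(1/1.159)
t = 157.060519^(1/1.159)

78.4864 min


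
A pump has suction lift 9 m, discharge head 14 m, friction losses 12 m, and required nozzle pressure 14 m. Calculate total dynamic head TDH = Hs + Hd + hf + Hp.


TDH = Hs + Hd + hf + Hp = 9 + 14 + 12 + 14 = 49

49 m


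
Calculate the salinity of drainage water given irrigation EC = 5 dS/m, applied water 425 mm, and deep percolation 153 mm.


EC_dw = EC_iw * D_iw / D_dw
EC_dw = 5 * 425 / 153
EC_dw = 2125 / 153

13.8889 dS/m


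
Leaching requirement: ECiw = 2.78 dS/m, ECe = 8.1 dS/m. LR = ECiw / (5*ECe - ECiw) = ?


LR = ECiw / (5*ECe - ECiw)
LR = 2.78 / (5*8.1 - 2.78)
LR = 2.78 / 37.7200

0.0737


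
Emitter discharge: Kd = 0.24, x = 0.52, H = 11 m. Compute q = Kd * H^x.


q = Kd * H^x = 0.24 * 11^0.52 = 0.24 * 3.479559

0.8351 L/h


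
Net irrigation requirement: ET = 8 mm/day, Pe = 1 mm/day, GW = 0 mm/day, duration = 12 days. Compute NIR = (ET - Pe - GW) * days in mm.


Daily deficit = ET - Pe - GW = 8 - 1 - 0 = 7 mm/day
NIR = 7 * 12 = 84 mm

84.0000 mm


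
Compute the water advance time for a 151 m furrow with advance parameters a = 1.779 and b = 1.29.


t = (L/a)^(1/b)
t = (151/1.779)^(1/1.29)
t = 84.879146^(1/1.29)

31.2748 min


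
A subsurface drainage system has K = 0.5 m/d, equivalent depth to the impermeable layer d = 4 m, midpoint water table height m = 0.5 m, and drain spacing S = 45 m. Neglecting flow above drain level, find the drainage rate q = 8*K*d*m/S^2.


q = 8*K*d*m/S^2
q = 8*0.5*4*0.5/45^2
q = 8.0000 / 2025

0.0040 m/d


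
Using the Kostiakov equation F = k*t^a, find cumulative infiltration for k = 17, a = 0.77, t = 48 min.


F = k * t^a = 17 * 48^0.77
F = 17 * 19.704061

334.9690 mm


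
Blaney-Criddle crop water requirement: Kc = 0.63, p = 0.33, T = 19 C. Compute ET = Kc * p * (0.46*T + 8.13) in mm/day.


ET = Kc * p * (0.46*T + 8.13)
ET = 0.63 * 0.33 * (0.46*19 + 8.13)
ET = 0.63 * 0.33 * 16.8700

3.5073 mm/day


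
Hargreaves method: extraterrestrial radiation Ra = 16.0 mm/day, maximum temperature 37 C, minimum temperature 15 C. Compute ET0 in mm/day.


Tmean = (Tmax + Tmin)/2 = (37 + 15)/2 = 26.0
ET0 = 0.0023 * 16.0 * (26.0 + 17.8) * sqrt(37 - 15)
ET0 = 0.0023 * 16.0 * 43.8 * 4.690416

7.5602 mm/day


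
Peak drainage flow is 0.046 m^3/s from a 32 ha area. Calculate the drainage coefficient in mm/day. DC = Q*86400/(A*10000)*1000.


DC = Q * 86400 / (A * 10000) * 1000
DC = 0.046 * 86400 / (32 * 10000) * 1000
DC = 3974400.0000 / 320000

12.4200 mm/day


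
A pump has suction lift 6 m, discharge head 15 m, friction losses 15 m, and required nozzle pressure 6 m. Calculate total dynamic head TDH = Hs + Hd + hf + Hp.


TDH = Hs + Hd + hf + Hp = 6 + 15 + 15 + 6 = 42

42 m


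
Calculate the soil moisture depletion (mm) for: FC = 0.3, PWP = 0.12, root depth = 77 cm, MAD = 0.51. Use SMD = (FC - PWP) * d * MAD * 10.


SMD = (FC - PWP) * d * MAD * 10
SMD = (0.3 - 0.12) * 77 * 0.51 * 10
SMD = 0.1800 * 77 * 0.51 * 10

70.6860 mm


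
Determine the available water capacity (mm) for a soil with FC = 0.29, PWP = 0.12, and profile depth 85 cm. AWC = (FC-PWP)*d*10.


AWC = (FC - PWP) * d * 10
AWC = (0.29 - 0.12) * 85 * 10
AWC = 0.1700 * 85 * 10

144.5000 mm


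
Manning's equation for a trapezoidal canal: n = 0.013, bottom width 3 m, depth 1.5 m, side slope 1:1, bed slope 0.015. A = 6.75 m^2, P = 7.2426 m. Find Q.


R = A/P = 6.75/7.2426 = 0.931986
Q = (1/0.013) * 6.75 * 0.931986^(2/3) * 0.015^0.5

60.6754 m^3/s


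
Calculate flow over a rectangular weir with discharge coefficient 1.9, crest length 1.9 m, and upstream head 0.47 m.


Q = C * L * H^(3/2) = 1.9 * 1.9 * 0.47^1.5 = 1.9 * 1.9 * 0.322216

1.1632 m^3/s


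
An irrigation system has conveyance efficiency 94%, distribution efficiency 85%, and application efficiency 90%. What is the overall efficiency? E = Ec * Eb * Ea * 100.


Ec = 0.94, Eb = 0.85, Ea = 0.9
E = 0.94 * 0.85 * 0.9 * 100 = 71.9100%

71.9100 %


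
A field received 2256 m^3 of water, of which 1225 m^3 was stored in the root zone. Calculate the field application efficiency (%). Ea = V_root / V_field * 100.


Ea = V_root / V_field * 100 = 1225 / 2256 * 100 = 54.2996%

54.2996 %


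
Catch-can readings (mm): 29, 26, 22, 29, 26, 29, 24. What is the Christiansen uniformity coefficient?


mean = 26.428571 mm
MAD = 2.204082 mm
CU = (1 - 2.204082/26.428571)*100

91.6602 %


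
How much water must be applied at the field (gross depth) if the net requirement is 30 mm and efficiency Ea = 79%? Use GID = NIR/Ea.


Ea = 79% = 0.79
GID = NIR / Ea = 30 / 0.79 = 37.9747 mm

37.9747 mm


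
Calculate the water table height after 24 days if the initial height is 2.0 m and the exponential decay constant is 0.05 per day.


m = m0 * exp(-k*t)
m = 2.0 * exp(-0.05 * 24)
m = 2.0 * exp(-1.2000)

0.6024 m


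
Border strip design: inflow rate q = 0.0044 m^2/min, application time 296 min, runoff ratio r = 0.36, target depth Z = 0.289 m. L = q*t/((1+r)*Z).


L = q*t/((1+r)*Z)
L = 0.0044*296/((1+0.36)*0.289)
L = 1.3024/0.39304

3.3137 m


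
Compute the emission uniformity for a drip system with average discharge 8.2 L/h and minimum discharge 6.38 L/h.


EU = (q_min/q_avg)*100 = (6.38/8.2)*100 = 77.8049%

77.8049 %


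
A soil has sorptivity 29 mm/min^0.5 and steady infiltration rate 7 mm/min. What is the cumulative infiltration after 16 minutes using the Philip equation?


F = S*sqrt(t) + A*t
F = 29*sqrt(16) + 7*16
F = 29*4.000000 + 112

228.0000 mm


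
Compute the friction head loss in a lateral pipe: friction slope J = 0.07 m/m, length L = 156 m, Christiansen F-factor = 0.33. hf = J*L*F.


hf = J * L * F = 0.07 * 156 * 0.33 = 3.6036 m

3.6036 m


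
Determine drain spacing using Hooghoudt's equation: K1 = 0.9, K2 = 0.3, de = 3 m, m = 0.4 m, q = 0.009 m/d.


S^2 = 8*K2*de*m/q + 4*K1*m^2/q
S^2 = 8*0.3*3*0.4/0.009 + 4*0.9*0.4^2/0.009
S = sqrt(384.0000)

19.5959 m


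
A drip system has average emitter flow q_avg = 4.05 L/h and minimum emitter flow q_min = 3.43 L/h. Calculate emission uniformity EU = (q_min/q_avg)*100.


EU = (q_min/q_avg)*100 = (3.43/4.05)*100 = 84.6914%

84.6914 %


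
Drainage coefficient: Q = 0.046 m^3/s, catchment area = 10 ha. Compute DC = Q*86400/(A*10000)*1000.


DC = Q * 86400 / (A * 10000) * 1000
DC = 0.046 * 86400 / (10 * 10000) * 1000
DC = 3974400.0000 / 100000

39.7440 mm/day


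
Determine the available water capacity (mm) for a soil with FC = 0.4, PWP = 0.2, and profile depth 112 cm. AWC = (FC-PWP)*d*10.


AWC = (FC - PWP) * d * 10
AWC = (0.4 - 0.2) * 112 * 10
AWC = 0.2000 * 112 * 10

224.0000 mm


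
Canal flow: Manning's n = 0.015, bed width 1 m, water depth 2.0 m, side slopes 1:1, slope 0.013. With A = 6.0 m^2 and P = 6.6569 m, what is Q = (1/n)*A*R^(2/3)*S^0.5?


R = A/P = 6.0/6.6569 = 0.901320
Q = (1/0.015) * 6.0 * 0.901320^(2/3) * 0.013^0.5

42.5550 m^3/s


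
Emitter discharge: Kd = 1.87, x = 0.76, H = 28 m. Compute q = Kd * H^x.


q = Kd * H^x = 1.87 * 28^0.76 = 1.87 * 12.584620

23.5332 L/h


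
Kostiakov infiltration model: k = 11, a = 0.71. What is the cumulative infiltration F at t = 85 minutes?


F = k * t^a = 11 * 85^0.71
F = 11 * 23.436213

257.7983 mm


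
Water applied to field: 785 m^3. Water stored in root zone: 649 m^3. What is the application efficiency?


Ea = V_root / V_field * 100 = 649 / 785 * 100 = 82.6752%

82.6752 %


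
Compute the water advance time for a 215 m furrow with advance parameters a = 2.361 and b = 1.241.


t = (L/a)^(1/b)
t = (215/2.361)^(1/1.241)
t = 91.063109^(1/1.241)

37.9177 min


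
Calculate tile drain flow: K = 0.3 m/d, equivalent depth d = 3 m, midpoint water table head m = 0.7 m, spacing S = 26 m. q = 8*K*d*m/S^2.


q = 8*K*d*m/S^2
q = 8*0.3*3*0.7/26^2
q = 5.0400 / 676

0.0075 m/d


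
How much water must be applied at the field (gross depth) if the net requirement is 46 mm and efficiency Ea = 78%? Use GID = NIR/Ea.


Ea = 78% = 0.78
GID = NIR / Ea = 46 / 0.78 = 58.9744 mm

58.9744 mm


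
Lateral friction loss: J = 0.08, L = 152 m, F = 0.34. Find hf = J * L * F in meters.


hf = J * L * F = 0.08 * 152 * 0.34 = 4.1344 m

4.1344 m


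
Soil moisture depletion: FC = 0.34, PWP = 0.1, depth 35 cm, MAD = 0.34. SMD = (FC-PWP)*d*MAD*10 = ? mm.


SMD = (FC - PWP) * d * MAD * 10
SMD = (0.34 - 0.1) * 35 * 0.34 * 10
SMD = 0.2400 * 35 * 0.34 * 10

28.5600 mm


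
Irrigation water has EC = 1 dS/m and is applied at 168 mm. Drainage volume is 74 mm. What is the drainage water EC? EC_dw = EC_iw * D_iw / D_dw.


EC_dw = EC_iw * D_iw / D_dw
EC_dw = 1 * 168 / 74
EC_dw = 168 / 74

2.2703 dS/m


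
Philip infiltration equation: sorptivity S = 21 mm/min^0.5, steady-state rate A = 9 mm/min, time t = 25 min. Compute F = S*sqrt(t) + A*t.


F = S*sqrt(t) + A*t
F = 21*sqrt(25) + 9*25
F = 21*5.000000 + 225

330.0000 mm


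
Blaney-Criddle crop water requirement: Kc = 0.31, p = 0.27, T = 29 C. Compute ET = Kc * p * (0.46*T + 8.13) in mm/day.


ET = Kc * p * (0.46*T + 8.13)
ET = 0.31 * 0.27 * (0.46*29 + 8.13)
ET = 0.31 * 0.27 * 21.4700

1.7970 mm/day


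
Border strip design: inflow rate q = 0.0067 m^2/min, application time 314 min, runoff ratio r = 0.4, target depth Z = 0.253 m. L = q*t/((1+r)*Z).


L = q*t/((1+r)*Z)
L = 0.0067*314/((1+0.4)*0.253)
L = 2.1038/0.3542

5.9396 m


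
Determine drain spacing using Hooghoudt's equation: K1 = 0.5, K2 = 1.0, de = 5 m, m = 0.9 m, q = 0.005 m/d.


S^2 = 8*K2*de*m/q + 4*K1*m^2/q
S^2 = 8*1.0*5*0.9/0.005 + 4*0.5*0.9^2/0.005
S = sqrt(7524.0000)

86.7410 m


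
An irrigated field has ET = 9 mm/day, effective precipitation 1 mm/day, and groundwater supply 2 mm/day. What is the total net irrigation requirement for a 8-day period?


Daily deficit = ET - Pe - GW = 9 - 1 - 2 = 6 mm/day
NIR = 6 * 8 = 48 mm

48.0000 mm


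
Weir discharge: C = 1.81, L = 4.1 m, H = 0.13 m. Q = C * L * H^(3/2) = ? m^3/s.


Q = C * L * H^(3/2) = 1.81 * 4.1 * 0.13^1.5 = 1.81 * 4.1 * 0.046872

0.3478 m^3/s


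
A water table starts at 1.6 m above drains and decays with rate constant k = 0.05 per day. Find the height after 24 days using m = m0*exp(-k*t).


m = m0 * exp(-k*t)
m = 1.6 * exp(-0.05 * 24)
m = 1.6 * exp(-1.2000)

0.4819 m


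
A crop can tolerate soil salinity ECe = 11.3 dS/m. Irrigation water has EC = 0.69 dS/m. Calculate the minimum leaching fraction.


LR = ECiw / (5*ECe - ECiw)
LR = 0.69 / (5*11.3 - 0.69)
LR = 0.69 / 55.8100

0.0124


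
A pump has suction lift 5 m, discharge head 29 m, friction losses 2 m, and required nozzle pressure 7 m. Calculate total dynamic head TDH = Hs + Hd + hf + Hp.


TDH = Hs + Hd + hf + Hp = 5 + 29 + 2 + 7 = 43

43 m


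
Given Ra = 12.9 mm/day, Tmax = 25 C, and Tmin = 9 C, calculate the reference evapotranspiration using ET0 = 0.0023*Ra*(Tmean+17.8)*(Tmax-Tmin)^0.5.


Tmean = (Tmax + Tmin)/2 = (25 + 9)/2 = 17.0
ET0 = 0.0023 * 12.9 * (17.0 + 17.8) * sqrt(25 - 9)
ET0 = 0.0023 * 12.9 * 34.8 * 4.000000

4.1301 mm/day


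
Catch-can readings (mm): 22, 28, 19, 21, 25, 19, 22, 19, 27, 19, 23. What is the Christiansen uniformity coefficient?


mean = 22.181818 mm
MAD = 2.595041 mm
CU = (1 - 2.595041/22.181818)*100

88.3010 %


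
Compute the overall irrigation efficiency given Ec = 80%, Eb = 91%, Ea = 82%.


Ec = 0.8, Eb = 0.91, Ea = 0.82
E = 0.8 * 0.91 * 0.82 * 100 = 59.6960%

59.6960 %


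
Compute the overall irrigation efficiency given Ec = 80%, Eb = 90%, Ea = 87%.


Ec = 0.8, Eb = 0.9, Ea = 0.87
E = 0.8 * 0.9 * 0.87 * 100 = 62.6400%

62.6400 %


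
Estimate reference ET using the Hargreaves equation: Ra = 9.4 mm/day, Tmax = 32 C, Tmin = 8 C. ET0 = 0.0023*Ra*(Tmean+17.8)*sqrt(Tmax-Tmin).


Tmean = (Tmax + Tmin)/2 = (32 + 8)/2 = 20.0
ET0 = 0.0023 * 9.4 * (20.0 + 17.8) * sqrt(32 - 8)
ET0 = 0.0023 * 9.4 * 37.8 * 4.898979

4.0036 mm/day


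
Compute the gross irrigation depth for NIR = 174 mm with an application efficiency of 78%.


Ea = 78% = 0.78
GID = NIR / Ea = 174 / 0.78 = 223.0769 mm

223.0769 mm


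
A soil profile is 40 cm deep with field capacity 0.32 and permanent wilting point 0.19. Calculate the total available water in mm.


AWC = (FC - PWP) * d * 10
AWC = (0.32 - 0.19) * 40 * 10
AWC = 0.1300 * 40 * 10

52.0000 mm


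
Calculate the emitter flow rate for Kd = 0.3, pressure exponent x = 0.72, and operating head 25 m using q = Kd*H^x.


q = Kd * H^x = 0.3 * 25^0.72 = 0.3 * 10.151186

3.0454 L/h


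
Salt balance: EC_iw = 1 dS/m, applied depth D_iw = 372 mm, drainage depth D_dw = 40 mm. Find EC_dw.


EC_dw = EC_iw * D_iw / D_dw
EC_dw = 1 * 372 / 40
EC_dw = 372 / 40

9.3000 dS/m


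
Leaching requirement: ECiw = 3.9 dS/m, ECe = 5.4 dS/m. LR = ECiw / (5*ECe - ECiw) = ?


LR = ECiw / (5*ECe - ECiw)
LR = 3.9 / (5*5.4 - 3.9)
LR = 3.9 / 23.1000

0.1688


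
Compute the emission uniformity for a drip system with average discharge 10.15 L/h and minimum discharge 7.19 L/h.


EU = (q_min/q_avg)*100 = (7.19/10.15)*100 = 70.8374%

70.8374 %


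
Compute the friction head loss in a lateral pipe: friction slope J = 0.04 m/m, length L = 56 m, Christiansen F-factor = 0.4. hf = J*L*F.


hf = J * L * F = 0.04 * 56 * 0.4 = 0.8960 m

0.8960 m


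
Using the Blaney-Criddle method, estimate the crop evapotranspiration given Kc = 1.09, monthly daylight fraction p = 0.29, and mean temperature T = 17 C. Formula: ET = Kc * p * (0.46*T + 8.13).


ET = Kc * p * (0.46*T + 8.13)
ET = 1.09 * 0.29 * (0.46*17 + 8.13)
ET = 1.09 * 0.29 * 15.9500

5.0418 mm/day


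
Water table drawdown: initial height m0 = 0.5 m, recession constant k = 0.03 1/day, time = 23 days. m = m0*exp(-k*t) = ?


m = m0 * exp(-k*t)
m = 0.5 * exp(-0.03 * 23)
m = 0.5 * exp(-0.6900)

0.2508 m


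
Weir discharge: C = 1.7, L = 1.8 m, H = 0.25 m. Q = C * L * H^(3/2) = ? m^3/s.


Q = C * L * H^(3/2) = 1.7 * 1.8 * 0.25^1.5 = 1.7 * 1.8 * 0.125000

0.3825 m^3/s


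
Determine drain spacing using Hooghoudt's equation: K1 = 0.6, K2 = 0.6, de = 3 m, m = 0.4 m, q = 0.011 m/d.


S^2 = 8*K2*de*m/q + 4*K1*m^2/q
S^2 = 8*0.6*3*0.4/0.011 + 4*0.6*0.4^2/0.011
S = sqrt(558.5455)

23.6336 m


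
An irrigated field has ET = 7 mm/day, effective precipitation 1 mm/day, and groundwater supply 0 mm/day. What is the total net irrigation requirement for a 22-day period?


Daily deficit = ET - Pe - GW = 7 - 1 - 0 = 6 mm/day
NIR = 6 * 22 = 132 mm

132.0000 mm


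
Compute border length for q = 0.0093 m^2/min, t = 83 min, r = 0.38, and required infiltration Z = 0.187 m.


L = q*t/((1+r)*Z)
L = 0.0093*83/((1+0.38)*0.187)
L = 0.7719/0.25806

2.9912 m


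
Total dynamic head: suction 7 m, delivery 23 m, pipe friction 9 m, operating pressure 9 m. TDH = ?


TDH = Hs + Hd + hf + Hp = 7 + 23 + 9 + 9 = 48

48 m


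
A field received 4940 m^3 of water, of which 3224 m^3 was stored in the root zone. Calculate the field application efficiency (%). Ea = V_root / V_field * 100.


Ea = V_root / V_field * 100 = 3224 / 4940 * 100 = 65.2632%

65.2632 %


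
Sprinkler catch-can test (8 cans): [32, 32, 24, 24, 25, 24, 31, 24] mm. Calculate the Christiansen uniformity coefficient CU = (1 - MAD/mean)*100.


mean = 27.000000 mm
MAD = 3.500000 mm
CU = (1 - 3.500000/27.000000)*100

87.0370 %


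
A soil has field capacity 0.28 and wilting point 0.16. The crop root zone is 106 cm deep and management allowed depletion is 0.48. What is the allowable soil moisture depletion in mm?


SMD = (FC - PWP) * d * MAD * 10
SMD = (0.28 - 0.16) * 106 * 0.48 * 10
SMD = 0.1200 * 106 * 0.48 * 10

61.0560 mm


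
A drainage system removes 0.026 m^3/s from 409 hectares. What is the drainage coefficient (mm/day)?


DC = Q * 86400 / (A * 10000) * 1000
DC = 0.026 * 86400 / (409 * 10000) * 1000
DC = 2246400.0000 / 4090000

0.5492 mm/day


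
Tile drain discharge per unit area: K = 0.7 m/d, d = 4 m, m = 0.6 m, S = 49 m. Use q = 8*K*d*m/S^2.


q = 8*K*d*m/S^2
q = 8*0.7*4*0.6/49^2
q = 13.4400 / 2401

0.0056 m/d


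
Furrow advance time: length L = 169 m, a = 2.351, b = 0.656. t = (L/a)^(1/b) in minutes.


t = (L/a)^(1/b)
t = (169/2.351)^(1/0.656)
t = 71.884305^(1/0.656)

676.4487 min


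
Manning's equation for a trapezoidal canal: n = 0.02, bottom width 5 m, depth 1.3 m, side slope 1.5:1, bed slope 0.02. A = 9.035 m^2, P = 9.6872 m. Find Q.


R = A/P = 9.035/9.6872 = 0.932674
Q = (1/0.02) * 9.035 * 0.932674^(2/3) * 0.02^0.5

60.9864 m^3/s


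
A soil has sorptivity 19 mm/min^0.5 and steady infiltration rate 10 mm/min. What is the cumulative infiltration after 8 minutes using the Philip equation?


F = S*sqrt(t) + A*t
F = 19*sqrt(8) + 10*8
F = 19*2.828427 + 80

133.7401 mm


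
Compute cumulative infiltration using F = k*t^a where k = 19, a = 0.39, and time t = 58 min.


F = k * t^a = 19 * 58^0.39
F = 19 * 4.872332

92.5743 mm


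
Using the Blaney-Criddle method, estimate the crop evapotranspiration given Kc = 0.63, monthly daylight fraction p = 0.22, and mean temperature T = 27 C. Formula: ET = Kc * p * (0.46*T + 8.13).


ET = Kc * p * (0.46*T + 8.13)
ET = 0.63 * 0.22 * (0.46*27 + 8.13)
ET = 0.63 * 0.22 * 20.5500

2.8482 mm/day


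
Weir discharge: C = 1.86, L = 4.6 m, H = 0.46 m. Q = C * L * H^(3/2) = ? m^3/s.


Q = C * L * H^(3/2) = 1.86 * 4.6 * 0.46^1.5 = 1.86 * 4.6 * 0.311987

2.6694 m^3/s


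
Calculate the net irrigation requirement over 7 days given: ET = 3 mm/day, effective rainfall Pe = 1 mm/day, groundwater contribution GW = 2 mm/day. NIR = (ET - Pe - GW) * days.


Daily deficit = ET - Pe - GW = 3 - 1 - 2 = 0 mm/day
NIR = 0 * 7 = 0 mm

0 mm


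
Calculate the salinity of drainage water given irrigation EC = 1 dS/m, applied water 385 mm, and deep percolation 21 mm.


EC_dw = EC_iw * D_iw / D_dw
EC_dw = 1 * 385 / 21
EC_dw = 385 / 21

18.3333 dS/m


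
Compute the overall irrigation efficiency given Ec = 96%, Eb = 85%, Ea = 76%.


Ec = 0.96, Eb = 0.85, Ea = 0.76
E = 0.96 * 0.85 * 0.76 * 100 = 62.0160%

62.0160 %


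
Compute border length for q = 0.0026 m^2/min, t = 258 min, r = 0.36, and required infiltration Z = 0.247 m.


L = q*t/((1+r)*Z)
L = 0.0026*258/((1+0.36)*0.247)
L = 0.6708/0.33592

1.9969 m


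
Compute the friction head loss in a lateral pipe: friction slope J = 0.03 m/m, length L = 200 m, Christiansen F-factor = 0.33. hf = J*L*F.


hf = J * L * F = 0.03 * 200 * 0.33 = 1.9800 m

1.9800 m


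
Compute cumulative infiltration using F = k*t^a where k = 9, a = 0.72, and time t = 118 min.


F = k * t^a = 9 * 118^0.72
F = 9 * 31.028090

279.2528 mm


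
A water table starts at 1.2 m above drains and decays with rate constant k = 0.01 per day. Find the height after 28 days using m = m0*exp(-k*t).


m = m0 * exp(-k*t)
m = 1.2 * exp(-0.01 * 28)
m = 1.2 * exp(-0.2800)

0.9069 m


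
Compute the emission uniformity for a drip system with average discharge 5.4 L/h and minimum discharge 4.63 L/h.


EU = (q_min/q_avg)*100 = (4.63/5.4)*100 = 85.7407%

85.7407 %


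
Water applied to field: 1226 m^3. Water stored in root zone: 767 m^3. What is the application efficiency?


Ea = V_root / V_field * 100 = 767 / 1226 * 100 = 62.5612%

62.5612 %


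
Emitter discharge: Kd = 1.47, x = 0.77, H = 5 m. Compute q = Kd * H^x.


q = Kd * H^x = 1.47 * 5^0.77 = 1.47 * 3.453082

5.0760 L/h


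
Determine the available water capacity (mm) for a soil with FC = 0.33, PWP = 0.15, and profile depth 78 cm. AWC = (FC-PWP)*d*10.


AWC = (FC - PWP) * d * 10
AWC = (0.33 - 0.15) * 78 * 10
AWC = 0.1800 * 78 * 10

140.4000 mm


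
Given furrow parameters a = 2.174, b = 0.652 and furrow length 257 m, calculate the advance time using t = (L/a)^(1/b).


t = (L/a)^(1/b)
t = (257/2.174)^(1/0.652)
t = 118.215271^(1/0.652)

1509.8966 min


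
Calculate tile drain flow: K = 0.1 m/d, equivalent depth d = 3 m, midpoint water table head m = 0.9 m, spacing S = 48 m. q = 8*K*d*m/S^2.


q = 8*K*d*m/S^2
q = 8*0.1*3*0.9/48^2
q = 2.1600 / 2304

9.3750e-04 m/d


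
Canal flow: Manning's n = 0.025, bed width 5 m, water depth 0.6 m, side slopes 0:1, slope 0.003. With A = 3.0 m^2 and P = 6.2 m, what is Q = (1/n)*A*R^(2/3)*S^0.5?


R = A/P = 3.0/6.2 = 0.483871
Q = (1/0.025) * 3.0 * 0.483871^(2/3) * 0.003^0.5

4.0510 m^3/s


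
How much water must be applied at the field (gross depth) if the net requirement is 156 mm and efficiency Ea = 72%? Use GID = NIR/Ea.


Ea = 72% = 0.72
GID = NIR / Ea = 156 / 0.72 = 216.6667 mm

216.6667 mm


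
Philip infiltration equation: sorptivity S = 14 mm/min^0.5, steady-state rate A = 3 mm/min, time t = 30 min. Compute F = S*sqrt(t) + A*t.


F = S*sqrt(t) + A*t
F = 14*sqrt(30) + 3*30
F = 14*5.477226 + 90

166.6812 mm


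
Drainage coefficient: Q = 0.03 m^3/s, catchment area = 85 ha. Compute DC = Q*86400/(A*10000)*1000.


DC = Q * 86400 / (A * 10000) * 1000
DC = 0.03 * 86400 / (85 * 10000) * 1000
DC = 2592000.0000 / 850000

3.0494 mm/day


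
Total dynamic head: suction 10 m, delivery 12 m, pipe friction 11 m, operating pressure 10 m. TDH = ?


TDH = Hs + Hd + hf + Hp = 10 + 12 + 11 + 10 = 43

43 m


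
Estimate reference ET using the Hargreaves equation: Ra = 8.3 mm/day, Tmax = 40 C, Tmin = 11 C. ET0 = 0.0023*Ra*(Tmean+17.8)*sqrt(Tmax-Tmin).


Tmean = (Tmax + Tmin)/2 = (40 + 11)/2 = 25.5
ET0 = 0.0023 * 8.3 * (25.5 + 17.8) * sqrt(40 - 11)
ET0 = 0.0023 * 8.3 * 43.3 * 5.385165

4.4514 mm/day


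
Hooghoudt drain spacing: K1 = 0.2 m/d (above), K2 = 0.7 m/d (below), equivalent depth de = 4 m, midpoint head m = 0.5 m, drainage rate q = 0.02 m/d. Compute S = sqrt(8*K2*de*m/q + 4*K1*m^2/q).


S^2 = 8*K2*de*m/q + 4*K1*m^2/q
S^2 = 8*0.7*4*0.5/0.02 + 4*0.2*0.5^2/0.02
S = sqrt(570.0000)

23.8747 m


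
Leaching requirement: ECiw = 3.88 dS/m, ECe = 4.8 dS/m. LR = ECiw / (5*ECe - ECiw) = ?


LR = ECiw / (5*ECe - ECiw)
LR = 3.88 / (5*4.8 - 3.88)
LR = 3.88 / 20.1200

0.1928


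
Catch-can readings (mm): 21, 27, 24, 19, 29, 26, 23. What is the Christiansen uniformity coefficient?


mean = 24.142857 mm
MAD = 2.734694 mm
CU = (1 - 2.734694/24.142857)*100

88.6729 %


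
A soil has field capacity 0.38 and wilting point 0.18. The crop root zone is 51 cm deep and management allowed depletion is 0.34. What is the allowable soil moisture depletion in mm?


SMD = (FC - PWP) * d * MAD * 10
SMD = (0.38 - 0.18) * 51 * 0.34 * 10
SMD = 0.2000 * 51 * 0.34 * 10

34.6800 mm


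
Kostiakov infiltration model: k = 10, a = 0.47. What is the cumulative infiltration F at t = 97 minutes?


F = k * t^a = 10 * 97^0.47
F = 10 * 8.585838

85.8584 mm


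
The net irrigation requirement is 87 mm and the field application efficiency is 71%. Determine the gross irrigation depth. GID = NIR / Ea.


Ea = 71% = 0.71
GID = NIR / Ea = 87 / 0.71 = 122.5352 mm

122.5352 mm


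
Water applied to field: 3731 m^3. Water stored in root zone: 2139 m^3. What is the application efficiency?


Ea = V_root / V_field * 100 = 2139 / 3731 * 100 = 57.3305%

57.3305 %


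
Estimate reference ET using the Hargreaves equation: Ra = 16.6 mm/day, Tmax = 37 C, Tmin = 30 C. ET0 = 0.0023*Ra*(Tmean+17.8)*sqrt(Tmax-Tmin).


Tmean = (Tmax + Tmin)/2 = (37 + 30)/2 = 33.5
ET0 = 0.0023 * 16.6 * (33.5 + 17.8) * sqrt(37 - 30)
ET0 = 0.0023 * 16.6 * 51.3 * 2.645751

5.1821 mm/day


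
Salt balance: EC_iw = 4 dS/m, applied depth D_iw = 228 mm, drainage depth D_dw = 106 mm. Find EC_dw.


EC_dw = EC_iw * D_iw / D_dw
EC_dw = 4 * 228 / 106
EC_dw = 912 / 106

8.6038 dS/m


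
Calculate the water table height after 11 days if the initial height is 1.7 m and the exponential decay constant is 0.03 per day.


m = m0 * exp(-k*t)
m = 1.7 * exp(-0.03 * 11)
m = 1.7 * exp(-0.3300)

1.2222 m


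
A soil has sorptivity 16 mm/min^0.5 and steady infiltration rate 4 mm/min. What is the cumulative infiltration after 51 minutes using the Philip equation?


F = S*sqrt(t) + A*t
F = 16*sqrt(51) + 4*51
F = 16*7.141428 + 204

318.2628 mm


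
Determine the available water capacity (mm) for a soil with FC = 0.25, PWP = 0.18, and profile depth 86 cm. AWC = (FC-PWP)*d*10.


AWC = (FC - PWP) * d * 10
AWC = (0.25 - 0.18) * 86 * 10
AWC = 0.0700 * 86 * 10

60.2000 mm


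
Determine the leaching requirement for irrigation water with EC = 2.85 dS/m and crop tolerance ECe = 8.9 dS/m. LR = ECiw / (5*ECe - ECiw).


LR = ECiw / (5*ECe - ECiw)
LR = 2.85 / (5*8.9 - 2.85)
LR = 2.85 / 41.6500

0.0684


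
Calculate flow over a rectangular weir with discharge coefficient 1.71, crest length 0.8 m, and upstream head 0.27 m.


Q = C * L * H^(3/2) = 1.71 * 0.8 * 0.27^1.5 = 1.71 * 0.8 * 0.140296

0.1919 m^3/s


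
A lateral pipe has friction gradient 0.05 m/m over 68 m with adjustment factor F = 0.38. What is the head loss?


hf = J * L * F = 0.05 * 68 * 0.38 = 1.2920 m

1.2920 m


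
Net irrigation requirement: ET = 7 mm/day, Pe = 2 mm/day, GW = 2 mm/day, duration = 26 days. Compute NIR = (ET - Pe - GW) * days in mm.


Daily deficit = ET - Pe - GW = 7 - 2 - 2 = 3 mm/day
NIR = 3 * 26 = 78 mm

78.0000 mm


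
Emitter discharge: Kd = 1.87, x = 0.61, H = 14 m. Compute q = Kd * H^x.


q = Kd * H^x = 1.87 * 14^0.61 = 1.87 * 5.001936

9.3536 L/h


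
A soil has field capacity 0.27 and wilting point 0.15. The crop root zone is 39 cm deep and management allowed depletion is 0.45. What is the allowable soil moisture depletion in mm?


SMD = (FC - PWP) * d * MAD * 10
SMD = (0.27 - 0.15) * 39 * 0.45 * 10
SMD = 0.1200 * 39 * 0.45 * 10

21.0600 mm


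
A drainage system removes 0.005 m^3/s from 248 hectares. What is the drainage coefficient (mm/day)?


DC = Q * 86400 / (A * 10000) * 1000
DC = 0.005 * 86400 / (248 * 10000) * 1000
DC = 432000.0000 / 2480000

0.1742 mm/day


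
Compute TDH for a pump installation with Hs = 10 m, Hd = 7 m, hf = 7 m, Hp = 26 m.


TDH = Hs + Hd + hf + Hp = 10 + 7 + 7 + 26 = 50

50 m


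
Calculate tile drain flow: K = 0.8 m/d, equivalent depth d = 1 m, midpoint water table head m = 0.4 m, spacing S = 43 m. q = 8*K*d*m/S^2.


q = 8*K*d*m/S^2
q = 8*0.8*1*0.4/43^2
q = 2.5600 / 1849

0.0014 m/d


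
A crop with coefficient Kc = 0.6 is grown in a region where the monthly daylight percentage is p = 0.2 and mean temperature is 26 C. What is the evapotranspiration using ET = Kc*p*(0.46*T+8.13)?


ET = Kc * p * (0.46*T + 8.13)
ET = 0.6 * 0.2 * (0.46*26 + 8.13)
ET = 0.6 * 0.2 * 20.0900

2.4108 mm/day


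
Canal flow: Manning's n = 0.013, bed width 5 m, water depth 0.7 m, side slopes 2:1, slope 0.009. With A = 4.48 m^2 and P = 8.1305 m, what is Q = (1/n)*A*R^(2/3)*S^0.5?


R = A/P = 4.48/8.1305 = 0.551012
Q = (1/0.013) * 4.48 * 0.551012^(2/3) * 0.009^0.5

21.9734 m^3/s


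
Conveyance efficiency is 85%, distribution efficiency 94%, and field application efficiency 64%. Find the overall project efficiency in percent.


Ec = 0.85, Eb = 0.94, Ea = 0.64
E = 0.85 * 0.94 * 0.64 * 100 = 51.1360%

51.1360 %


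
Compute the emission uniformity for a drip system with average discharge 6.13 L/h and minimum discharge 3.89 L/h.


EU = (q_min/q_avg)*100 = (3.89/6.13)*100 = 63.4584%

63.4584 %


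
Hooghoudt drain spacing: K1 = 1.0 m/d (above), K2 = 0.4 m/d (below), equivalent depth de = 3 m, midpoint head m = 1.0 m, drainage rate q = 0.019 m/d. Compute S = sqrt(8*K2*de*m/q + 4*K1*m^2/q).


S^2 = 8*K2*de*m/q + 4*K1*m^2/q
S^2 = 8*0.4*3*1.0/0.019 + 4*1.0*1.0^2/0.019
S = sqrt(715.7895)

26.7542 m


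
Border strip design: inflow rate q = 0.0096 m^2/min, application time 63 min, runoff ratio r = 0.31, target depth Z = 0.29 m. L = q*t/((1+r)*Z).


L = q*t/((1+r)*Z)
L = 0.0096*63/((1+0.31)*0.29)
L = 0.6048/0.3799

1.5920 m


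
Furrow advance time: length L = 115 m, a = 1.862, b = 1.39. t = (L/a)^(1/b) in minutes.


t = (L/a)^(1/b)
t = (115/1.862)^(1/1.39)
t = 61.761547^(1/1.39)

19.4217 min


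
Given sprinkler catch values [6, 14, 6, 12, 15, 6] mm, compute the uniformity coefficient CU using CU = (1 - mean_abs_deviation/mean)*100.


mean = 9.833333 mm
MAD = 3.833333 mm
CU = (1 - 3.833333/9.833333)*100

61.0170 %


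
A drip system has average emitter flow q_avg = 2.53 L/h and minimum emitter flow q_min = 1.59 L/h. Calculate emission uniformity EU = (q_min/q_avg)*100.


EU = (q_min/q_avg)*100 = (1.59/2.53)*100 = 62.8458%

62.8458 %


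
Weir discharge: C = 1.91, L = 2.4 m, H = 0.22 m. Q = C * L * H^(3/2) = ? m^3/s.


Q = C * L * H^(3/2) = 1.91 * 2.4 * 0.22^1.5 = 1.91 * 2.4 * 0.103189

0.4730 m^3/s


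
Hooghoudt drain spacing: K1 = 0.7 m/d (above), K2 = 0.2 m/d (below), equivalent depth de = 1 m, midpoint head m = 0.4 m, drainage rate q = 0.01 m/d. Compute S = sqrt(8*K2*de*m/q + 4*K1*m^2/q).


S^2 = 8*K2*de*m/q + 4*K1*m^2/q
S^2 = 8*0.2*1*0.4/0.01 + 4*0.7*0.4^2/0.01
S = sqrt(108.8000)

10.4307 m


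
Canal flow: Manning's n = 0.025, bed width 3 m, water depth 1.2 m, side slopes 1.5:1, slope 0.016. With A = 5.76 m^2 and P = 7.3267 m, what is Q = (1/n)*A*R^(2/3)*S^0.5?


R = A/P = 5.76/7.3267 = 0.786166
Q = (1/0.025) * 5.76 * 0.786166^(2/3) * 0.016^0.5

24.8248 m^3/s


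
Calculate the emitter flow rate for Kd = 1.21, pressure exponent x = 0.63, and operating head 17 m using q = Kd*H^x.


q = Kd * H^x = 1.21 * 17^0.63 = 1.21 * 5.959129

7.2105 L/h


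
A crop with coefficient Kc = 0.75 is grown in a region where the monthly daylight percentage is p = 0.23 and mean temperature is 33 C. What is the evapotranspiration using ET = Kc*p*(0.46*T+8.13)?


ET = Kc * p * (0.46*T + 8.13)
ET = 0.75 * 0.23 * (0.46*33 + 8.13)
ET = 0.75 * 0.23 * 23.3100

4.0210 mm/day


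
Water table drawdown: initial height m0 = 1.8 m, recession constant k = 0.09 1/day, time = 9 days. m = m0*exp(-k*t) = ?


m = m0 * exp(-k*t)
m = 1.8 * exp(-0.09 * 9)
m = 1.8 * exp(-0.8100)

0.8007 m


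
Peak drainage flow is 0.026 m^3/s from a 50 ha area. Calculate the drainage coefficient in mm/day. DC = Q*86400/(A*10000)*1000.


DC = Q * 86400 / (A * 10000) * 1000
DC = 0.026 * 86400 / (50 * 10000) * 1000
DC = 2246400.0000 / 500000

4.4928 mm/day


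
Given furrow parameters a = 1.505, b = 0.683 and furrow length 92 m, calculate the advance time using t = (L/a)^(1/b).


t = (L/a)^(1/b)
t = (92/1.505)^(1/0.683)
t = 61.129568^(1/0.683)

412.3843 min


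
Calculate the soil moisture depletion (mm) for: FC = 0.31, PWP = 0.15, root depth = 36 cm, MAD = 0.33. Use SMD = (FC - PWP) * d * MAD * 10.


SMD = (FC - PWP) * d * MAD * 10
SMD = (0.31 - 0.15) * 36 * 0.33 * 10
SMD = 0.1600 * 36 * 0.33 * 10

19.0080 mm


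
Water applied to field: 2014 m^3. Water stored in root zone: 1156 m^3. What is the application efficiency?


Ea = V_root / V_field * 100 = 1156 / 2014 * 100 = 57.3982%

57.3982 %


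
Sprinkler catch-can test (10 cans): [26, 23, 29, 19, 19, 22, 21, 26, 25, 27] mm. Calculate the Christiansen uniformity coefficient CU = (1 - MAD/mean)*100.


mean = 23.700000 mm
MAD = 2.900000 mm
CU = (1 - 2.900000/23.700000)*100

87.7637 %


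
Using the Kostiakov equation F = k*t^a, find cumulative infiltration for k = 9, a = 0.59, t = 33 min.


F = k * t^a = 9 * 33^0.59
F = 9 * 7.869067

70.8216 mm


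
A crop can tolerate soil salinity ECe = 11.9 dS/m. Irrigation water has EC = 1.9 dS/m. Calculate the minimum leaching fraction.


LR = ECiw / (5*ECe - ECiw)
LR = 1.9 / (5*11.9 - 1.9)
LR = 1.9 / 57.6000

0.0330


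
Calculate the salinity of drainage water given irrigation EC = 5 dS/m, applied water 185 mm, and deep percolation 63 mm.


EC_dw = EC_iw * D_iw / D_dw
EC_dw = 5 * 185 / 63
EC_dw = 925 / 63

14.6825 dS/m


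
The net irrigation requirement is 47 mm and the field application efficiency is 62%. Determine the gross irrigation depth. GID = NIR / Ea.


Ea = 62% = 0.62
GID = NIR / Ea = 47 / 0.62 = 75.8065 mm

75.8065 mm


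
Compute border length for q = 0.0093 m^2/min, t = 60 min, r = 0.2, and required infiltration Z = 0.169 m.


L = q*t/((1+r)*Z)
L = 0.0093*60/((1+0.2)*0.169)
L = 0.558/0.2028

2.7515 m


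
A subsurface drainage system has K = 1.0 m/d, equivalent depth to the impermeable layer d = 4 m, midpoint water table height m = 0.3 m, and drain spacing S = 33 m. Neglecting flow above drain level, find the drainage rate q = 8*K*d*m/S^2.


q = 8*K*d*m/S^2
q = 8*1.0*4*0.3/33^2
q = 9.6000 / 1089

0.0088 m/d


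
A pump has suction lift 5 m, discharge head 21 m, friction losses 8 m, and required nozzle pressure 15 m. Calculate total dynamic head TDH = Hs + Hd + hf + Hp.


TDH = Hs + Hd + hf + Hp = 5 + 21 + 8 + 15 = 49

49 m


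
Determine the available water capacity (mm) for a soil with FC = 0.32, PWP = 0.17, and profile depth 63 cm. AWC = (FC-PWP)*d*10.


AWC = (FC - PWP) * d * 10
AWC = (0.32 - 0.17) * 63 * 10
AWC = 0.1500 * 63 * 10

94.5000 mm


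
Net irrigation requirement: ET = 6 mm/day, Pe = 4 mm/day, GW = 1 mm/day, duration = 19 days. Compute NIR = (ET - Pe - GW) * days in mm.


Daily deficit = ET - Pe - GW = 6 - 4 - 1 = 1 mm/day
NIR = 1 * 19 = 19 mm

19.0000 mm


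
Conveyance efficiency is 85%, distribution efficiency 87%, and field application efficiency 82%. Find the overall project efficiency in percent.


Ec = 0.85, Eb = 0.87, Ea = 0.82
E = 0.85 * 0.87 * 0.82 * 100 = 60.6390%

60.6390 %


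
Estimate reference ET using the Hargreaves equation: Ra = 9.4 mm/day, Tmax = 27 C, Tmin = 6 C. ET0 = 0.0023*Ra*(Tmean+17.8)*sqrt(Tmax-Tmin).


Tmean = (Tmax + Tmin)/2 = (27 + 6)/2 = 16.5
ET0 = 0.0023 * 9.4 * (16.5 + 17.8) * sqrt(27 - 6)
ET0 = 0.0023 * 9.4 * 34.3 * 4.582576

3.3983 mm/day


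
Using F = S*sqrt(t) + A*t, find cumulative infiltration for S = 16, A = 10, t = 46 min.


F = S*sqrt(t) + A*t
F = 16*sqrt(46) + 10*46
F = 16*6.782330 + 460

568.5173 mm


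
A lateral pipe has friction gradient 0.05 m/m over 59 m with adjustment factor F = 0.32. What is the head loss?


hf = J * L * F = 0.05 * 59 * 0.32 = 0.9440 m

0.9440 m


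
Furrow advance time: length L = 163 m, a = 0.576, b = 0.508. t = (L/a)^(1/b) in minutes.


t = (L/a)^(1/b)
t = (163/0.576)^(1/0.508)
t = 282.986111^(1/0.508)

67036.1853 min


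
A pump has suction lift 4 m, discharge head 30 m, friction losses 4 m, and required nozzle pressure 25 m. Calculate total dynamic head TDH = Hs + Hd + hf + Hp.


TDH = Hs + Hd + hf + Hp = 4 + 30 + 4 + 25 = 63

63 m


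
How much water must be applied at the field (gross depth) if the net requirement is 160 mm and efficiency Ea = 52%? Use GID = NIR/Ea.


Ea = 52% = 0.52
GID = NIR / Ea = 160 / 0.52 = 307.6923 mm

307.6923 mm
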